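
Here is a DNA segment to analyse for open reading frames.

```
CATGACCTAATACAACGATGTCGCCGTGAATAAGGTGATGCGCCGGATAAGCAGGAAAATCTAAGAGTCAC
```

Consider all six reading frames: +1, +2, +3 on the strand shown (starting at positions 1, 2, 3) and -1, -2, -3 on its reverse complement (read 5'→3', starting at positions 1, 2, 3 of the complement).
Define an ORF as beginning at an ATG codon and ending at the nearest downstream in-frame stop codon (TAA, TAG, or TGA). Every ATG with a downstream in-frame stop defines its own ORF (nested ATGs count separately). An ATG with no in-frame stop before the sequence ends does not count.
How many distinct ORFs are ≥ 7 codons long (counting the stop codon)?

Reverse complement (5'→3'): GTGACTCTTAGATTTTCCTGCTTATCCGGCGCATCACCTTATTCACGGCGACATCGTTGTATTAGGTCATG
Frame +1: CAT GAC CTA ATA CAA CGA TGT CGC CGT GAA TAA GGT GAT GCG CCG GAT AAG CAG GAA AAT CTA AGA GTC — no ATG→stop ORF.
Frame +2: ATG ACC TAA TAC AAC GAT GTC GCC GTG AAT AAG GTG ATG CGC CGG ATA AGC AGG AAA ATC TAA GAG TCA — ATG at 2, stop TAA at 8 → 9 nt; ATG at 38, stop TAA at 62 → 27 nt.
Frame +3: TGA CCT AAT ACA ACG ATG TCG CCG TGA ATA AGG TGA TGC GCC GGA TAA GCA GGA AAA TCT AAG AGT CAC — ATG at 18, stop TGA at 27 → 12 nt.
Frame -1: GTG ACT CTT AGA TTT TCC TGC TTA TCC GGC GCA TCA CCT TAT TCA CGG CGA CAT CGT TGT ATT AGG TCA — no ATG→stop ORF.
Frame -2: TGA CTC TTA GAT TTT CCT GCT TAT CCG GCG CAT CAC CTT ATT CAC GGC GAC ATC GTT GTA TTA GGT CAT — no ATG→stop ORF.
Frame -3: GAC TCT TAG ATT TTC CTG CTT ATC CGG CGC ATC ACC TTA TTC ACG GCG ACA TCG TTG TAT TAG GTC ATG — no ATG→stop ORF.
ORFs ≥ 7 codons: frame +2 38–64 (9 codons). Count = 1.

1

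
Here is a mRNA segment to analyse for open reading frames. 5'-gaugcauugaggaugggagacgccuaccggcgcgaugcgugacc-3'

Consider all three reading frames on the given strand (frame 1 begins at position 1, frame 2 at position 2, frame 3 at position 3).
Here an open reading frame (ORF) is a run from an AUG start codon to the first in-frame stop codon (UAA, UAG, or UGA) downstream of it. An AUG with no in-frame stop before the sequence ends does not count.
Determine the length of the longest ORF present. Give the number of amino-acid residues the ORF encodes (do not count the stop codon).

9

Frame 1: GAU GCA UUG AGG AUG GGA GAC GCC UAC CGG CGC GAU GCG UGA — AUG at 13, stop UGA at 40 → 30 nt.
Frame 2: AUG CAU UGA GGA UGG GAG ACG CCU ACC GGC GCG AUG CGU GAC — AUG at 2, stop UGA at 8 → 9 nt.
Frame 3: UGC AUU GAG GAU GGG AGA CGC CUA CCG GCG CGA UGC GUG ACC — no AUG→stop ORF.
Longest: frame 1, positions 13–42, 30 nt = 10 codons = 9 aa. → 9 amino acids.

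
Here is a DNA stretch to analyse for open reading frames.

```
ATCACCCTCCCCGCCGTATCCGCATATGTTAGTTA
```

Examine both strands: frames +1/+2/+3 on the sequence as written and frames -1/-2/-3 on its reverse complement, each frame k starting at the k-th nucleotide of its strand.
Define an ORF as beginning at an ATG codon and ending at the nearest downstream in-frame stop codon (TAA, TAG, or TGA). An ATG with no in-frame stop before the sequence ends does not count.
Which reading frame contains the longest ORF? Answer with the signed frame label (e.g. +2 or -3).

Reverse complement (5'→3'): TAACTAACATATGCGGATACGGCGGGGAGGGTGAT
Frame +1: ATC ACC CTC CCC GCC GTA TCC GCA TAT GTT AGT — no ATG→stop ORF.
Frame +2: TCA CCC TCC CCG CCG TAT CCG CAT ATG TTA GTT — no ATG→stop ORF.
Frame +3: CAC CCT CCC CGC CGT ATC CGC ATA TGT TAG TTA — no ATG→stop ORF.
Frame -1: TAA CTA ACA TAT GCG GAT ACG GCG GGG AGG GTG — no ATG→stop ORF.
Frame -2: AAC TAA CAT ATG CGG ATA CGG CGG GGA GGG TGA — ATG at 11, stop TGA at 32 → 24 nt.
Frame -3: ACT AAC ATA TGC GGA TAC GGC GGG GAG GGT GAT — no ATG→stop ORF.
Longest ORF is 24 nt in frame -2 (positions 11–34).

-2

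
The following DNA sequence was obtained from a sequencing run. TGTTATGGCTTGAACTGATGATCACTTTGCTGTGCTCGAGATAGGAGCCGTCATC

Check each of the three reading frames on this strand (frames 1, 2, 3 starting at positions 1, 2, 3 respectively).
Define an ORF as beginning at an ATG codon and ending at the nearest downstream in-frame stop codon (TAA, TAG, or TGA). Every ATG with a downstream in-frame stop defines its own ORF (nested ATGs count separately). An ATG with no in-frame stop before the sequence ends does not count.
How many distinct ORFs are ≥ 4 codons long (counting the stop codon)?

1

Frame 1: TGT TAT GGC TTG AAC TGA TGA TCA CTT TGC TGT GCT CGA GAT AGG AGC CGT CAT — no ATG→stop ORF.
Frame 2: GTT ATG GCT TGA ACT GAT GAT CAC TTT GCT GTG CTC GAG ATA GGA GCC GTC ATC — ATG at 5, stop TGA at 11 → 9 nt.
Frame 3: TTA TGG CTT GAA CTG ATG ATC ACT TTG CTG TGC TCG AGA TAG GAG CCG TCA — ATG at 18, stop TAG at 42 → 27 nt.
ORFs ≥ 4 codons: frame 3 18–44 (9 codons). Count = 1.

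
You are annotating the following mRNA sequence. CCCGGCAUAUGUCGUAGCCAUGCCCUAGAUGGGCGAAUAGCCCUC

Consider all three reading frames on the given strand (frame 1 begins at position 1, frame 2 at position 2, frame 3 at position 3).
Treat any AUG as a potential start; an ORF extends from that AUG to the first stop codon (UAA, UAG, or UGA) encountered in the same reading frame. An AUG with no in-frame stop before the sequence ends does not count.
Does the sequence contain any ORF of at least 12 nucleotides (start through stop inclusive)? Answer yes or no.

Frame 1: CCC GGC AUA UGU CGU AGC CAU GCC CUA GAU GGG CGA AUA GCC CUC — no AUG→stop ORF.
Frame 2: CCG GCA UAU GUC GUA GCC AUG CCC UAG AUG GGC GAA UAG CCC — AUG at 20, stop UAG at 26 → 9 nt; AUG at 29, stop UAG at 38 → 12 nt.
Frame 3: CGG CAU AUG UCG UAG CCA UGC CCU AGA UGG GCG AAU AGC CCU — AUG at 9, stop UAG at 15 → 9 nt.
Frame 2 has an ORF of 12 nucleotides (positions 29–40) ≥ 12, so yes.

yes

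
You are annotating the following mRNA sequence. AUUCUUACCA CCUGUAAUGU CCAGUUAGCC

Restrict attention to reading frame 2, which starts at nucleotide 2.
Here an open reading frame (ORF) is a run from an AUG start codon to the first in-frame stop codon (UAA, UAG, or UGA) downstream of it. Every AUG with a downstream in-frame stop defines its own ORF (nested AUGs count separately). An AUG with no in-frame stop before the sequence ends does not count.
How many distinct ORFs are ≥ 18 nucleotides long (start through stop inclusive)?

0

Frame 2: UUC UUA CCA CCU GUA AUG UCC AGU UAG — AUG at 17, stop UAG at 26 → 12 nt.
No ORF reaches 18 nucleotides. Count = 0.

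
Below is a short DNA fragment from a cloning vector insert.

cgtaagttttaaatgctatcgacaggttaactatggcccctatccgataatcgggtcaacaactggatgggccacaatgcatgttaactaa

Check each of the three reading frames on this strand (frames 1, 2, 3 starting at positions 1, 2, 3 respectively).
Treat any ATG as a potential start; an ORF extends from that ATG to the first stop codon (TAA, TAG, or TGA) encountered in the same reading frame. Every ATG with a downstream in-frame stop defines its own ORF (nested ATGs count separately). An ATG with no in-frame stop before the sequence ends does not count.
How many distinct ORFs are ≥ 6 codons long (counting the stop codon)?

Frame 1: CGT AAG TTT TAA ATG CTA TCG ACA GGT TAA CTA TGG CCC CTA TCC GAT AAT CGG GTC AAC AAC TGG ATG GGC CAC AAT GCA TGT TAA CTA — ATG at 13, stop TAA at 28 → 18 nt; ATG at 67, stop TAA at 85 → 21 nt.
Frame 2: GTA AGT TTT AAA TGC TAT CGA CAG GTT AAC TAT GGC CCC TAT CCG ATA ATC GGG TCA ACA ACT GGA TGG GCC ACA ATG CAT GTT AAC TAA — ATG at 77, stop TAA at 89 → 15 nt.
Frame 3: TAA GTT TTA AAT GCT ATC GAC AGG TTA ACT ATG GCC CCT ATC CGA TAA TCG GGT CAA CAA CTG GAT GGG CCA CAA TGC ATG TTA ACT — ATG at 33, stop TAA at 48 → 18 nt.
ORFs ≥ 6 codons: frame 1 13–30 (6 codons), frame 1 67–87 (7 codons), frame 3 33–50 (6 codons). Count = 3.

3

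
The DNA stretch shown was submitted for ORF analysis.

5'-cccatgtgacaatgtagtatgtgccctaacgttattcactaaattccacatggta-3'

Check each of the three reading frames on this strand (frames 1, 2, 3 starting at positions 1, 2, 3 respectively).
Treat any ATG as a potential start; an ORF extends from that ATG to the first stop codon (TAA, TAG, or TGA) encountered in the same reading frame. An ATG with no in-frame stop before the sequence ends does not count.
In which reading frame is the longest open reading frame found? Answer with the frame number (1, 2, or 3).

1

Frame 1: CCC ATG TGA CAA TGT AGT ATG TGC CCT AAC GTT ATT CAC TAA ATT CCA CAT GGT — ATG at 4, stop TGA at 7 → 6 nt; ATG at 19, stop TAA at 40 → 24 nt.
Frame 2: CCA TGT GAC AAT GTA GTA TGT GCC CTA ACG TTA TTC ACT AAA TTC CAC ATG GTA — no ATG→stop ORF.
Frame 3: CAT GTG ACA ATG TAG TAT GTG CCC TAA CGT TAT TCA CTA AAT TCC ACA TGG — ATG at 12, stop TAG at 15 → 6 nt.
Longest ORF is 24 nt in frame 1 (positions 19–42).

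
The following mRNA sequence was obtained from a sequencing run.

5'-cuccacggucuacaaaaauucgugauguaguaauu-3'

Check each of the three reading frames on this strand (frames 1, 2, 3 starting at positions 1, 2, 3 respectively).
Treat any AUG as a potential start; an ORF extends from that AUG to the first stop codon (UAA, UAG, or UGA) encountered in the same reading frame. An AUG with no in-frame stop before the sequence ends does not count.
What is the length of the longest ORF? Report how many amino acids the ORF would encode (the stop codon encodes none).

Frame 1: CUC CAC GGU CUA CAA AAA UUC GUG AUG UAG UAA — AUG at 25, stop UAG at 28 → 6 nt.
Frame 2: UCC ACG GUC UAC AAA AAU UCG UGA UGU AGU AAU — no AUG→stop ORF.
Frame 3: CCA CGG UCU ACA AAA AUU CGU GAU GUA GUA AUU — no AUG→stop ORF.
Longest: frame 1, positions 25–30, 6 nt = 2 codons = 1 aa. → 1 amino acids.

1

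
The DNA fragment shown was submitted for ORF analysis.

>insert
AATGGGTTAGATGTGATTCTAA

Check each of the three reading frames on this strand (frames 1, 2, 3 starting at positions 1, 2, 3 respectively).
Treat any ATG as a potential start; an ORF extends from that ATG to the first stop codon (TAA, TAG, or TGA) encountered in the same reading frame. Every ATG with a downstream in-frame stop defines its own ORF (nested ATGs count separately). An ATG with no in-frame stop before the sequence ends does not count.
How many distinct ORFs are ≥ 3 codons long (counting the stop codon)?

Frame 1: AAT GGG TTA GAT GTG ATT CTA — no ATG→stop ORF.
Frame 2: ATG GGT TAG ATG TGA TTC TAA — ATG at 2, stop TAG at 8 → 9 nt; ATG at 11, stop TGA at 14 → 6 nt.
Frame 3: TGG GTT AGA TGT GAT TCT — no ATG→stop ORF.
ORFs ≥ 3 codons: frame 2 2–10 (3 codons). Count = 1.

1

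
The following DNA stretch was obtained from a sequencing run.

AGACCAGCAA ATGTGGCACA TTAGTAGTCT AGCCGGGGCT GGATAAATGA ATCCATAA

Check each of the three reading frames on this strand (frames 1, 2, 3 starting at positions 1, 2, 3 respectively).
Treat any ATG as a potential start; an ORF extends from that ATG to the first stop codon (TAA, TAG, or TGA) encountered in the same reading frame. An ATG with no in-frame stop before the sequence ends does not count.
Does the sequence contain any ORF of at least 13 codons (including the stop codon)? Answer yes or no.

Frame 1: AGA CCA GCA AAT GTG GCA CAT TAG TAG TCT AGC CGG GGC TGG ATA AAT GAA TCC ATA — no ATG→stop ORF.
Frame 2: GAC CAG CAA ATG TGG CAC ATT AGT AGT CTA GCC GGG GCT GGA TAA ATG AAT CCA TAA — ATG at 11, stop TAA at 44 → 36 nt; ATG at 47, stop TAA at 56 → 12 nt.
Frame 3: ACC AGC AAA TGT GGC ACA TTA GTA GTC TAG CCG GGG CTG GAT AAA TGA ATC CAT — no ATG→stop ORF.
Largest ORF found is 12 codons < 13, so no.

no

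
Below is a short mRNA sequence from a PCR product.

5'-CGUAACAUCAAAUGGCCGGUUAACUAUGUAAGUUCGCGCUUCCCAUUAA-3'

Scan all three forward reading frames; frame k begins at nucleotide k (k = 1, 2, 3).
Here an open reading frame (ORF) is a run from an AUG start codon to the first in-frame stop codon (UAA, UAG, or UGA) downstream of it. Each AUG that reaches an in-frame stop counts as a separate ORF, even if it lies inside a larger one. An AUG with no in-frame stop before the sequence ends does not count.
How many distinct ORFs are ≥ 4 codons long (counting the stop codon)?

1

Frame 1: CGU AAC AUC AAA UGG CCG GUU AAC UAU GUA AGU UCG CGC UUC CCA UUA — no AUG→stop ORF.
Frame 2: GUA ACA UCA AAU GGC CGG UUA ACU AUG UAA GUU CGC GCU UCC CAU UAA — AUG at 26, stop UAA at 29 → 6 nt.
Frame 3: UAA CAU CAA AUG GCC GGU UAA CUA UGU AAG UUC GCG CUU CCC AUU — AUG at 12, stop UAA at 21 → 12 nt.
ORFs ≥ 4 codons: frame 3 12–23 (4 codons). Count = 1.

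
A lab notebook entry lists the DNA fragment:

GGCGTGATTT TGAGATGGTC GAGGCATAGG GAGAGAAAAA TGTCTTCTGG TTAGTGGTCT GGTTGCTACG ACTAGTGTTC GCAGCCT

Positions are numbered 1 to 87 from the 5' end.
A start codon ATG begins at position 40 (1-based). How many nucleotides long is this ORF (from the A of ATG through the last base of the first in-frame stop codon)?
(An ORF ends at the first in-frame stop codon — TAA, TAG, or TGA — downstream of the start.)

15

Codons from position 40: ATG (40–42), TCT (43–45), TCT (46–48), GGT (49–51), TAG (52–54).
TAG is the first in-frame stop; ORF spans 40–54, 15 nucleotides.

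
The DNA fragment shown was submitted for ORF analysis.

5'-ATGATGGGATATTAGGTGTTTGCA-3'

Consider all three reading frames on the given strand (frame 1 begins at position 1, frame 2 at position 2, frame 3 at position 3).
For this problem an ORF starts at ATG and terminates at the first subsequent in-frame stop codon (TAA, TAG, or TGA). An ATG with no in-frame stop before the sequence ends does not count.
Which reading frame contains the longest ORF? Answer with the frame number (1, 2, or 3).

1

Frame 1: ATG ATG GGA TAT TAG GTG TTT GCA — ATG at 1, stop TAG at 13 → 15 nt; ATG at 4, stop TAG at 13 → 12 nt.
Frame 2: TGA TGG GAT ATT AGG TGT TTG — no ATG→stop ORF.
Frame 3: GAT GGG ATA TTA GGT GTT TGC — no ATG→stop ORF.
Longest ORF is 15 nt in frame 1 (positions 1–15).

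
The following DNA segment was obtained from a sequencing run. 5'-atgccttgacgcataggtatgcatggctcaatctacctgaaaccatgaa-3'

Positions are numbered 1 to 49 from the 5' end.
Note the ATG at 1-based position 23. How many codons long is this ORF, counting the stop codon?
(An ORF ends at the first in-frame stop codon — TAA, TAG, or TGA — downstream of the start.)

Codons from position 23: ATG (23–25), GCT (26–28), CAA (29–31), TCT (32–34), ACC (35–37), TGA (38–40).
TGA is the first in-frame stop; that's 6 codons including the stop.

6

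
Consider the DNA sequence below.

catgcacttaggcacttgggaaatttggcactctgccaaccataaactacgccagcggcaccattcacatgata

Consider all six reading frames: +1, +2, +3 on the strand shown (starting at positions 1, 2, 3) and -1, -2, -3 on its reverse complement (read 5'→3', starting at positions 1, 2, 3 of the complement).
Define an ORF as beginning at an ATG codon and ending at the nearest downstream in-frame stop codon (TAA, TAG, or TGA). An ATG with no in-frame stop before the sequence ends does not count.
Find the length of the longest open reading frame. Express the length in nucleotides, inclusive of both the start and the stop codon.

Reverse complement (5'→3'): TATCATGTGAATGGTGCCGCTGGCGTAGTTTATGGTTGGCAGAGTGCCAAATTTCCCAAGTGCCTAAGTGCATG
Frame +1: CAT GCA CTT AGG CAC TTG GGA AAT TTG GCA CTC TGC CAA CCA TAA ACT ACG CCA GCG GCA CCA TTC ACA TGA — no ATG→stop ORF.
Frame +2: ATG CAC TTA GGC ACT TGG GAA ATT TGG CAC TCT GCC AAC CAT AAA CTA CGC CAG CGG CAC CAT TCA CAT GAT — no ATG→stop ORF.
Frame +3: TGC ACT TAG GCA CTT GGG AAA TTT GGC ACT CTG CCA ACC ATA AAC TAC GCC AGC GGC ACC ATT CAC ATG ATA — no ATG→stop ORF.
Frame -1: TAT CAT GTG AAT GGT GCC GCT GGC GTA GTT TAT GGT TGG CAG AGT GCC AAA TTT CCC AAG TGC CTA AGT GCA — no ATG→stop ORF.
Frame -2: ATC ATG TGA ATG GTG CCG CTG GCG TAG TTT ATG GTT GGC AGA GTG CCA AAT TTC CCA AGT GCC TAA GTG CAT — ATG at 5, stop TGA at 8 → 6 nt; ATG at 11, stop TAG at 26 → 18 nt; ATG at 32, stop TAA at 65 → 36 nt.
Frame -3: TCA TGT GAA TGG TGC CGC TGG CGT AGT TTA TGG TTG GCA GAG TGC CAA ATT TCC CAA GTG CCT AAG TGC ATG — no ATG→stop ORF.
Longest: frame -2, positions 32–67, 36 nt = 12 codons = 11 aa. → 36 nucleotides.

36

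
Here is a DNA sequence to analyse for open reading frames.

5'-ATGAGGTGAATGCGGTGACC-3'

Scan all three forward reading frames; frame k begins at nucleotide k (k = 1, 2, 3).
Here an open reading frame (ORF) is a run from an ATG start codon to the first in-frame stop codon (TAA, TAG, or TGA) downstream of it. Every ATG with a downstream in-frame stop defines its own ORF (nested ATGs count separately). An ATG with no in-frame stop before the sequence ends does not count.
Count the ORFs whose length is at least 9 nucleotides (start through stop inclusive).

2

Frame 1: ATG AGG TGA ATG CGG TGA — ATG at 1, stop TGA at 7 → 9 nt; ATG at 10, stop TGA at 16 → 9 nt.
Frame 2: TGA GGT GAA TGC GGT GAC — no ATG→stop ORF.
Frame 3: GAG GTG AAT GCG GTG ACC — no ATG→stop ORF.
ORFs ≥ 9 nucleotides: frame 1 1–9 (9 nucleotides), frame 1 10–18 (9 nucleotides). Count = 2.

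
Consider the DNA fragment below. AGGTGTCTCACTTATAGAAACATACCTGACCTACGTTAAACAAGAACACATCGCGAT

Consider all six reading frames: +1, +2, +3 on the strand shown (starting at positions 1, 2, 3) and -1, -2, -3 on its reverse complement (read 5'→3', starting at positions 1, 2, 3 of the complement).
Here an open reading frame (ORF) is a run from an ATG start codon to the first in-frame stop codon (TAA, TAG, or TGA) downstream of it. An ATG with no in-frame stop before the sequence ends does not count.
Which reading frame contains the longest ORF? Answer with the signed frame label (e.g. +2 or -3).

-1

Reverse complement (5'→3'): ATCGCGATGTGTTCTTGTTTAACGTAGGTCAGGTATGTTTCTATAAGTGAGACACCT
Frame +1: AGG TGT CTC ACT TAT AGA AAC ATA CCT GAC CTA CGT TAA ACA AGA ACA CAT CGC GAT — no ATG→stop ORF.
Frame +2: GGT GTC TCA CTT ATA GAA ACA TAC CTG ACC TAC GTT AAA CAA GAA CAC ATC GCG — no ATG→stop ORF.
Frame +3: GTG TCT CAC TTA TAG AAA CAT ACC TGA CCT ACG TTA AAC AAG AAC ACA TCG CGA — no ATG→stop ORF.
Frame -1: ATC GCG ATG TGT TCT TGT TTA ACG TAG GTC AGG TAT GTT TCT ATA AGT GAG ACA CCT — ATG at 7, stop TAG at 25 → 21 nt.
Frame -2: TCG CGA TGT GTT CTT GTT TAA CGT AGG TCA GGT ATG TTT CTA TAA GTG AGA CAC — ATG at 35, stop TAA at 44 → 12 nt.
Frame -3: CGC GAT GTG TTC TTG TTT AAC GTA GGT CAG GTA TGT TTC TAT AAG TGA GAC ACC — no ATG→stop ORF.
Longest ORF is 21 nt in frame -1 (positions 7–27).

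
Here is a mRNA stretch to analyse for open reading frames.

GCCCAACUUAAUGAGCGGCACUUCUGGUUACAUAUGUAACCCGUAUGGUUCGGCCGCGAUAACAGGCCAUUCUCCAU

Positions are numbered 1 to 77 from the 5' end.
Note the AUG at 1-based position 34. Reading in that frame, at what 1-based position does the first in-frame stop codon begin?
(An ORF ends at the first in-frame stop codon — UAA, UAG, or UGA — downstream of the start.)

Codons from position 34: AUG (34–36), UAA (37–39).
UAA is a stop codon; it begins at position 37.

37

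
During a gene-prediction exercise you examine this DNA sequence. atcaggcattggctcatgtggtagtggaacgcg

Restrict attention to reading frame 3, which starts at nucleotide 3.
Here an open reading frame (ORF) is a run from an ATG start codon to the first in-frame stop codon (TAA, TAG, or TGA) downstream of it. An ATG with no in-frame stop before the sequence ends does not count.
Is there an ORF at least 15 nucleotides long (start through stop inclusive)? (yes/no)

Frame 3: CAG GCA TTG GCT CAT GTG GTA GTG GAA CGC — no ATG→stop ORF.
Largest ORF found is 0 nucleotides < 15, so no.

no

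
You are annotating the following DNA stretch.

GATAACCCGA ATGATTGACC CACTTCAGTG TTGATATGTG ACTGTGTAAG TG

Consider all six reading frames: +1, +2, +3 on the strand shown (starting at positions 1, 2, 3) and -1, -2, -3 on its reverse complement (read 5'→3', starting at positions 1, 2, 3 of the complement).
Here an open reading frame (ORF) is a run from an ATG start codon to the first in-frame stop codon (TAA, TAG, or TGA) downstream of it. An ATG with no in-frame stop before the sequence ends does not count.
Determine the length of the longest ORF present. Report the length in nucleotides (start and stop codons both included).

24

Reverse complement (5'→3'): CACTTACACAGTCACATATCAACACTGAAGTGGGTCAATCATTCGGGTTATC
Frame +1: GAT AAC CCG AAT GAT TGA CCC ACT TCA GTG TTG ATA TGT GAC TGT GTA AGT — no ATG→stop ORF.
Frame +2: ATA ACC CGA ATG ATT GAC CCA CTT CAG TGT TGA TAT GTG ACT GTG TAA GTG — ATG at 11, stop TGA at 32 → 24 nt.
Frame +3: TAA CCC GAA TGA TTG ACC CAC TTC AGT GTT GAT ATG TGA CTG TGT AAG — ATG at 36, stop TGA at 39 → 6 nt.
Frame -1: CAC TTA CAC AGT CAC ATA TCA ACA CTG AAG TGG GTC AAT CAT TCG GGT TAT — no ATG→stop ORF.
Frame -2: ACT TAC ACA GTC ACA TAT CAA CAC TGA AGT GGG TCA ATC ATT CGG GTT ATC — no ATG→stop ORF.
Frame -3: CTT ACA CAG TCA CAT ATC AAC ACT GAA GTG GGT CAA TCA TTC GGG TTA — no ATG→stop ORF.
Longest: frame +2, positions 11–34, 24 nt = 8 codons = 7 aa. → 24 nucleotides.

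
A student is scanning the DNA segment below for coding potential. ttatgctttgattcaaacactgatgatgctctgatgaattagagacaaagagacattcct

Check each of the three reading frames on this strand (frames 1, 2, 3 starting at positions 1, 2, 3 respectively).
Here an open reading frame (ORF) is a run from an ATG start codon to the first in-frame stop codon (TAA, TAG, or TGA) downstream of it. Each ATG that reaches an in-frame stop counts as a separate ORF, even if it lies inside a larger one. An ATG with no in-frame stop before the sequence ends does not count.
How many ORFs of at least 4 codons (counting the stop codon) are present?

Frame 1: TTA TGC TTT GAT TCA AAC ACT GAT GAT GCT CTG ATG AAT TAG AGA CAA AGA GAC ATT CCT — ATG at 34, stop TAG at 40 → 9 nt.
Frame 2: TAT GCT TTG ATT CAA ACA CTG ATG ATG CTC TGA TGA ATT AGA GAC AAA GAG ACA TTC — ATG at 23, stop TGA at 32 → 12 nt; ATG at 26, stop TGA at 32 → 9 nt.
Frame 3: ATG CTT TGA TTC AAA CAC TGA TGA TGC TCT GAT GAA TTA GAG ACA AAG AGA CAT TCC — ATG at 3, stop TGA at 9 → 9 nt.
ORFs ≥ 4 codons: frame 2 23–34 (4 codons). Count = 1.

1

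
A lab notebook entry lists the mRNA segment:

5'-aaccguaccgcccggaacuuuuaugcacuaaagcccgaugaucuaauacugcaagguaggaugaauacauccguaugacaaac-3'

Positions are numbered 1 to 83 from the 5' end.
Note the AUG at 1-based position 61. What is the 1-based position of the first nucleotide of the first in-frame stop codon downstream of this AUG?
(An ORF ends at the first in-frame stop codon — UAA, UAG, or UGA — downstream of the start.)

Codons from position 61: AUG (61–63), AAU (64–66), ACA (67–69), UCC (70–72), GUA (73–75), UGA (76–78).
UGA is a stop codon; it begins at position 76.

76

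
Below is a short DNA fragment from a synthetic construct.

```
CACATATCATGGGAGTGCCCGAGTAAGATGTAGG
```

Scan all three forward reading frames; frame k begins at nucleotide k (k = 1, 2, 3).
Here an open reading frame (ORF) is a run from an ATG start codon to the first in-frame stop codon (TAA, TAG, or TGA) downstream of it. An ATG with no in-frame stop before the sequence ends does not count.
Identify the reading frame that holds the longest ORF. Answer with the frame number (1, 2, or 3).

Frame 1: CAC ATA TCA TGG GAG TGC CCG AGT AAG ATG TAG — ATG at 28, stop TAG at 31 → 6 nt.
Frame 2: ACA TAT CAT GGG AGT GCC CGA GTA AGA TGT AGG — no ATG→stop ORF.
Frame 3: CAT ATC ATG GGA GTG CCC GAG TAA GAT GTA — ATG at 9, stop TAA at 24 → 18 nt.
Longest ORF is 18 nt in frame 3 (positions 9–26).

3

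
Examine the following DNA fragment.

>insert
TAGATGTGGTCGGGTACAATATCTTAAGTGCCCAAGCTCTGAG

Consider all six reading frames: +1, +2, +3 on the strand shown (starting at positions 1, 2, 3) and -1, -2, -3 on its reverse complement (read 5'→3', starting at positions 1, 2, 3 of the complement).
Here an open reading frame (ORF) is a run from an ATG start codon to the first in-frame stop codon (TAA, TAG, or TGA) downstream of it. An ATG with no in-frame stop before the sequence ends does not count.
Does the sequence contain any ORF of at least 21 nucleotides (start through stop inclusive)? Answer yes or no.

yes

Reverse complement (5'→3'): CTCAGAGCTTGGGCACTTAAGATATTGTACCCGACCACATCTA
Frame +1: TAG ATG TGG TCG GGT ACA ATA TCT TAA GTG CCC AAG CTC TGA — ATG at 4, stop TAA at 25 → 24 nt.
Frame +2: AGA TGT GGT CGG GTA CAA TAT CTT AAG TGC CCA AGC TCT GAG — no ATG→stop ORF.
Frame +3: GAT GTG GTC GGG TAC AAT ATC TTA AGT GCC CAA GCT CTG — no ATG→stop ORF.
Frame -1: CTC AGA GCT TGG GCA CTT AAG ATA TTG TAC CCG ACC ACA TCT — no ATG→stop ORF.
Frame -2: TCA GAG CTT GGG CAC TTA AGA TAT TGT ACC CGA CCA CAT CTA — no ATG→stop ORF.
Frame -3: CAG AGC TTG GGC ACT TAA GAT ATT GTA CCC GAC CAC ATC — no ATG→stop ORF.
Frame +1 has an ORF of 24 nucleotides (positions 4–27) ≥ 21, so yes.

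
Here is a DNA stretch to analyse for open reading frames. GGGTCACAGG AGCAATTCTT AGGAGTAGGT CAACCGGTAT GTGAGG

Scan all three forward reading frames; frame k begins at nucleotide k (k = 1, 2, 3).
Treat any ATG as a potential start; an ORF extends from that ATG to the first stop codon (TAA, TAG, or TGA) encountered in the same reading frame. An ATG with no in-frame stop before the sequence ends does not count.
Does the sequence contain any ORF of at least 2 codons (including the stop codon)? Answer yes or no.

Frame 1: GGG TCA CAG GAG CAA TTC TTA GGA GTA GGT CAA CCG GTA TGT GAG — no ATG→stop ORF.
Frame 2: GGT CAC AGG AGC AAT TCT TAG GAG TAG GTC AAC CGG TAT GTG AGG — no ATG→stop ORF.
Frame 3: GTC ACA GGA GCA ATT CTT AGG AGT AGG TCA ACC GGT ATG TGA — ATG at 39, stop TGA at 42 → 6 nt.
Frame 3 has an ORF of 2 codons (positions 39–44) ≥ 2, so yes.

yes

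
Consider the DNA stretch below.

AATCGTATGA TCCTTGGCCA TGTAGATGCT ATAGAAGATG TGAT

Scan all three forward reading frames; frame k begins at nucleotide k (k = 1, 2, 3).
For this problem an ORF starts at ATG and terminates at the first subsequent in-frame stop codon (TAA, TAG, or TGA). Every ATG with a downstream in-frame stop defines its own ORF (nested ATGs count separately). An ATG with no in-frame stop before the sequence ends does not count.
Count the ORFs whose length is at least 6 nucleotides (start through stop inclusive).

Frame 1: AAT CGT ATG ATC CTT GGC CAT GTA GAT GCT ATA GAA GAT GTG — no ATG→stop ORF.
Frame 2: ATC GTA TGA TCC TTG GCC ATG TAG ATG CTA TAG AAG ATG TGA — ATG at 20, stop TAG at 23 → 6 nt; ATG at 26, stop TAG at 32 → 9 nt; ATG at 38, stop TGA at 41 → 6 nt.
Frame 3: TCG TAT GAT CCT TGG CCA TGT AGA TGC TAT AGA AGA TGT GAT — no ATG→stop ORF.
ORFs ≥ 6 nucleotides: frame 2 20–25 (6 nucleotides), frame 2 26–34 (9 nucleotides), frame 2 38–43 (6 nucleotides). Count = 3.

3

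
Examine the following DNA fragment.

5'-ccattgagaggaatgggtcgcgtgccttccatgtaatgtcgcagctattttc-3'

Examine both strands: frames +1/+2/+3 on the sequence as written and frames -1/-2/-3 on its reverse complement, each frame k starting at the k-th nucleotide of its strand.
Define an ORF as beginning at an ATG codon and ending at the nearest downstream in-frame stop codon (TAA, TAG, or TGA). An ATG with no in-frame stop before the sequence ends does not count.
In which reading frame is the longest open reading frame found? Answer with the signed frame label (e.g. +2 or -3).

+1

Reverse complement (5'→3'): GAAAATAGCTGCGACATTACATGGAAGGCACGCGACCCATTCCTCTCAATGG
Frame +1: CCA TTG AGA GGA ATG GGT CGC GTG CCT TCC ATG TAA TGT CGC AGC TAT TTT — ATG at 13, stop TAA at 34 → 24 nt; ATG at 31, stop TAA at 34 → 6 nt.
Frame +2: CAT TGA GAG GAA TGG GTC GCG TGC CTT CCA TGT AAT GTC GCA GCT ATT TTC — no ATG→stop ORF.
Frame +3: ATT GAG AGG AAT GGG TCG CGT GCC TTC CAT GTA ATG TCG CAG CTA TTT — no ATG→stop ORF.
Frame -1: GAA AAT AGC TGC GAC ATT ACA TGG AAG GCA CGC GAC CCA TTC CTC TCA ATG — no ATG→stop ORF.
Frame -2: AAA ATA GCT GCG ACA TTA CAT GGA AGG CAC GCG ACC CAT TCC TCT CAA TGG — no ATG→stop ORF.
Frame -3: AAA TAG CTG CGA CAT TAC ATG GAA GGC ACG CGA CCC ATT CCT CTC AAT — no ATG→stop ORF.
Longest ORF is 24 nt in frame +1 (positions 13–36).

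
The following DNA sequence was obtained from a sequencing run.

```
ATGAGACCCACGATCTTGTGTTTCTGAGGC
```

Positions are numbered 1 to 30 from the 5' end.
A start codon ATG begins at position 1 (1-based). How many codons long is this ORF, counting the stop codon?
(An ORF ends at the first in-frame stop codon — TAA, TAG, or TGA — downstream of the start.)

Codons from position 1: ATG (1–3), AGA (4–6), CCC (7–9), ACG (10–12), ATC (13–15), TTG (16–18), TGT (19–21), TTC (22–24), TGA (25–27).
TGA is the first in-frame stop; that's 9 codons including the stop.

9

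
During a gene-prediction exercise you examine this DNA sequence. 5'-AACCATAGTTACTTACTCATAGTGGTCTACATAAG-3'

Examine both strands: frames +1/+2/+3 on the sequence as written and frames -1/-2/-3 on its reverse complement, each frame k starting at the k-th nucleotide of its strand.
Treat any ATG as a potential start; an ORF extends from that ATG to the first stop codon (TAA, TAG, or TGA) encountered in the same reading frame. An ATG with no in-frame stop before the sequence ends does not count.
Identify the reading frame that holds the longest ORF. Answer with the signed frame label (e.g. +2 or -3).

-1

Reverse complement (5'→3'): CTTATGTAGACCACTATGAGTAAGTAACTATGGTT
Frame +1: AAC CAT AGT TAC TTA CTC ATA GTG GTC TAC ATA — no ATG→stop ORF.
Frame +2: ACC ATA GTT ACT TAC TCA TAG TGG TCT ACA TAA — no ATG→stop ORF.
Frame +3: CCA TAG TTA CTT ACT CAT AGT GGT CTA CAT AAG — no ATG→stop ORF.
Frame -1: CTT ATG TAG ACC ACT ATG AGT AAG TAA CTA TGG — ATG at 4, stop TAG at 7 → 6 nt; ATG at 16, stop TAA at 25 → 12 nt.
Frame -2: TTA TGT AGA CCA CTA TGA GTA AGT AAC TAT GGT — no ATG→stop ORF.
Frame -3: TAT GTA GAC CAC TAT GAG TAA GTA ACT ATG GTT — no ATG→stop ORF.
Longest ORF is 12 nt in frame -1 (positions 16–27).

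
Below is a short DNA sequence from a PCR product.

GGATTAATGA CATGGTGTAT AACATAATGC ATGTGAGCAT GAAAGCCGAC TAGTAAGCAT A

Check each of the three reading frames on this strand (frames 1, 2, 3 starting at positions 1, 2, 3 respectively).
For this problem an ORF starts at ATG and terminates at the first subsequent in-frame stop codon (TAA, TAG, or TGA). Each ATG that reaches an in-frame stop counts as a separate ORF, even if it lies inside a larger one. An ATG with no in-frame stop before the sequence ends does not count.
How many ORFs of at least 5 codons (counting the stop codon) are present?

Frame 1: GGA TTA ATG ACA TGG TGT ATA ACA TAA TGC ATG TGA GCA TGA AAG CCG ACT AGT AAG CAT — ATG at 7, stop TAA at 25 → 21 nt; ATG at 31, stop TGA at 34 → 6 nt.
Frame 2: GAT TAA TGA CAT GGT GTA TAA CAT AAT GCA TGT GAG CAT GAA AGC CGA CTA GTA AGC ATA — no ATG→stop ORF.
Frame 3: ATT AAT GAC ATG GTG TAT AAC ATA ATG CAT GTG AGC ATG AAA GCC GAC TAG TAA GCA — ATG at 12, stop TAG at 51 → 42 nt; ATG at 27, stop TAG at 51 → 27 nt; ATG at 39, stop TAG at 51 → 15 nt.
ORFs ≥ 5 codons: frame 1 7–27 (7 codons), frame 3 12–53 (14 codons), frame 3 27–53 (9 codons), frame 3 39–53 (5 codons). Count = 4.

4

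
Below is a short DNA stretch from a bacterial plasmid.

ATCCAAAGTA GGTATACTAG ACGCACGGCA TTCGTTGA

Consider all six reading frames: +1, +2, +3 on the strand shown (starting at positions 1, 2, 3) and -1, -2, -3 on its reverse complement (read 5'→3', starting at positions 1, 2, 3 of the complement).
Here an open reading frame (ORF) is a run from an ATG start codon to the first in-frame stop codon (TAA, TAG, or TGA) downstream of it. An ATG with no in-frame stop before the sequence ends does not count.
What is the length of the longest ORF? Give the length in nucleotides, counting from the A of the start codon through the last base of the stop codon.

Reverse complement (5'→3'): TCAACGAATGCCGTGCGTCTAGTATACCTACTTTGGAT
Frame +1: ATC CAA AGT AGG TAT ACT AGA CGC ACG GCA TTC GTT — no ATG→stop ORF.
Frame +2: TCC AAA GTA GGT ATA CTA GAC GCA CGG CAT TCG TTG — no ATG→stop ORF.
Frame +3: CCA AAG TAG GTA TAC TAG ACG CAC GGC ATT CGT TGA — no ATG→stop ORF.
Frame -1: TCA ACG AAT GCC GTG CGT CTA GTA TAC CTA CTT TGG — no ATG→stop ORF.
Frame -2: CAA CGA ATG CCG TGC GTC TAG TAT ACC TAC TTT GGA — ATG at 8, stop TAG at 20 → 15 nt.
Frame -3: AAC GAA TGC CGT GCG TCT AGT ATA CCT ACT TTG GAT — no ATG→stop ORF.
Longest: frame -2, positions 8–22, 15 nt = 5 codons = 4 aa. → 15 nucleotides.

15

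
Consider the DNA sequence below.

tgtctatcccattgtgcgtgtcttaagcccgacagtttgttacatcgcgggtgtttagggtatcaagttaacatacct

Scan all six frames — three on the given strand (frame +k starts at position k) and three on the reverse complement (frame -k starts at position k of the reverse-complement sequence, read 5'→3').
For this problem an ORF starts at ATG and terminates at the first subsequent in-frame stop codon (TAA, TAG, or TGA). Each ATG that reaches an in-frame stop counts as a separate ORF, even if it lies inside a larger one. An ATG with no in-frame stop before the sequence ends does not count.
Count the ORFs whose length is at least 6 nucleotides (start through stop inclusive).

Reverse complement (5'→3'): AGGTATGTTAACTTGATACCCTAAACACCCGCGATGTAACAAACTGTCGGGCTTAAGACACGCACAATGGGATAGACA
Frame +1: TGT CTA TCC CAT TGT GCG TGT CTT AAG CCC GAC AGT TTG TTA CAT CGC GGG TGT TTA GGG TAT CAA GTT AAC ATA CCT — no ATG→stop ORF.
Frame +2: GTC TAT CCC ATT GTG CGT GTC TTA AGC CCG ACA GTT TGT TAC ATC GCG GGT GTT TAG GGT ATC AAG TTA ACA TAC — no ATG→stop ORF.
Frame +3: TCT ATC CCA TTG TGC GTG TCT TAA GCC CGA CAG TTT GTT ACA TCG CGG GTG TTT AGG GTA TCA AGT TAA CAT ACC — no ATG→stop ORF.
Frame -1: AGG TAT GTT AAC TTG ATA CCC TAA ACA CCC GCG ATG TAA CAA ACT GTC GGG CTT AAG ACA CGC ACA ATG GGA TAG ACA — ATG at 34, stop TAA at 37 → 6 nt; ATG at 67, stop TAG at 73 → 9 nt.
Frame -2: GGT ATG TTA ACT TGA TAC CCT AAA CAC CCG CGA TGT AAC AAA CTG TCG GGC TTA AGA CAC GCA CAA TGG GAT AGA — ATG at 5, stop TGA at 14 → 12 nt.
Frame -3: GTA TGT TAA CTT GAT ACC CTA AAC ACC CGC GAT GTA ACA AAC TGT CGG GCT TAA GAC ACG CAC AAT GGG ATA GAC — no ATG→stop ORF.
ORFs ≥ 6 nucleotides: frame -1 34–39 (6 nucleotides), frame -1 67–75 (9 nucleotides), frame -2 5–16 (12 nucleotides). Count = 3.

3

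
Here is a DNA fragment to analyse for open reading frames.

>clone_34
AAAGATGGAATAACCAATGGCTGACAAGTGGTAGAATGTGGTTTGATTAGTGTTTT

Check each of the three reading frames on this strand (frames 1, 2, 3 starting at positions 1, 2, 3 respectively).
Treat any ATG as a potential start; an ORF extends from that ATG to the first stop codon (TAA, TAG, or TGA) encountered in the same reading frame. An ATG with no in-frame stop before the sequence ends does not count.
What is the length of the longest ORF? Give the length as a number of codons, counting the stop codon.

Frame 1: AAA GAT GGA ATA ACC AAT GGC TGA CAA GTG GTA GAA TGT GGT TTG ATT AGT GTT — no ATG→stop ORF.
Frame 2: AAG ATG GAA TAA CCA ATG GCT GAC AAG TGG TAG AAT GTG GTT TGA TTA GTG TTT — ATG at 5, stop TAA at 11 → 9 nt; ATG at 17, stop TAG at 32 → 18 nt.
Frame 3: AGA TGG AAT AAC CAA TGG CTG ACA AGT GGT AGA ATG TGG TTT GAT TAG TGT TTT — ATG at 36, stop TAG at 48 → 15 nt.
Longest: frame 2, positions 17–34, 18 nt = 6 codons = 5 aa. → 6 codons.

6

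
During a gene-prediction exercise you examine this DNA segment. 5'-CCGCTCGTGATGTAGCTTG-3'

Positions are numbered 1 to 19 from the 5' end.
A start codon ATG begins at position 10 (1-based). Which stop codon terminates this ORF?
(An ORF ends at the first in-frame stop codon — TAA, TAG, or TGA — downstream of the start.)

Codons from position 10: ATG (10–12), TAG (13–15).
The first in-frame stop codon is TAG.

TAG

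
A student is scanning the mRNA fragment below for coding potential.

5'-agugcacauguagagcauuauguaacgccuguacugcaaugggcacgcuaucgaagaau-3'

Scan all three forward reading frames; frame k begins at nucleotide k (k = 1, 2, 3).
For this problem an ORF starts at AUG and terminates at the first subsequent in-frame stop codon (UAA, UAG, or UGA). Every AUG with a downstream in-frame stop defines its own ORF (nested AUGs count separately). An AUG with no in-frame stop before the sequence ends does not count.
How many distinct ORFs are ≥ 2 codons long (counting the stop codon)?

Frame 1: AGU GCA CAU GUA GAG CAU UAU GUA ACG CCU GUA CUG CAA UGG GCA CGC UAU CGA AGA — no AUG→stop ORF.
Frame 2: GUG CAC AUG UAG AGC AUU AUG UAA CGC CUG UAC UGC AAU GGG CAC GCU AUC GAA GAA — AUG at 8, stop UAG at 11 → 6 nt; AUG at 20, stop UAA at 23 → 6 nt.
Frame 3: UGC ACA UGU AGA GCA UUA UGU AAC GCC UGU ACU GCA AUG GGC ACG CUA UCG AAG AAU — no AUG→stop ORF.
ORFs ≥ 2 codons: frame 2 8–13 (2 codons), frame 2 20–25 (2 codons). Count = 2.

2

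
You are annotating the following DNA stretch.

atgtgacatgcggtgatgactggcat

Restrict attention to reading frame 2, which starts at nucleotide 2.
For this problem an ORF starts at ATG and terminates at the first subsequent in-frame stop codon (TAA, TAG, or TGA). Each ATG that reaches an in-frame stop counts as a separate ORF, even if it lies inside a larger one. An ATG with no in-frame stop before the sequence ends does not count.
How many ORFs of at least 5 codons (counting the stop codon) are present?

Frame 2: TGT GAC ATG CGG TGA TGA CTG GCA — ATG at 8, stop TGA at 14 → 9 nt.
No ORF reaches 5 codons. Count = 0.

0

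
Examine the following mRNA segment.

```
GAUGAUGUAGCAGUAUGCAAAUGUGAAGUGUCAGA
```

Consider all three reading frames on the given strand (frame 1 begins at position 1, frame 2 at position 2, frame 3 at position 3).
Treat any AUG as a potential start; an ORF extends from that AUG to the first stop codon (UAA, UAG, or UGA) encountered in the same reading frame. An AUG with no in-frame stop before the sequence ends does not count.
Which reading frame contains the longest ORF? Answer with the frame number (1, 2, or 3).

Frame 1: GAU GAU GUA GCA GUA UGC AAA UGU GAA GUG UCA — no AUG→stop ORF.
Frame 2: AUG AUG UAG CAG UAU GCA AAU GUG AAG UGU CAG — AUG at 2, stop UAG at 8 → 9 nt; AUG at 5, stop UAG at 8 → 6 nt.
Frame 3: UGA UGU AGC AGU AUG CAA AUG UGA AGU GUC AGA — AUG at 15, stop UGA at 24 → 12 nt; AUG at 21, stop UGA at 24 → 6 nt.
Longest ORF is 12 nt in frame 3 (positions 15–26).

3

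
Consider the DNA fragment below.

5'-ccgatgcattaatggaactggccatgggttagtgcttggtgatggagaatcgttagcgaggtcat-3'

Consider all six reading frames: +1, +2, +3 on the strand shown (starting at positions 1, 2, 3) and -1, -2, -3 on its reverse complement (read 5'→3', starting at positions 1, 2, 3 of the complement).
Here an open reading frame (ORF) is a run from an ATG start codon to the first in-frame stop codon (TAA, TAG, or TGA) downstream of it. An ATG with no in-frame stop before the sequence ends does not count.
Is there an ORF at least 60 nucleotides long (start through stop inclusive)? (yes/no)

Reverse complement (5'→3'): ATGACCTCGCTAACGATTCTCCATCACCAAGCACTAACCCATGGCCAGTTCCATTAATGCATCGG
Frame +1: CCG ATG CAT TAA TGG AAC TGG CCA TGG GTT AGT GCT TGG TGA TGG AGA ATC GTT AGC GAG GTC — ATG at 4, stop TAA at 10 → 9 nt.
Frame +2: CGA TGC ATT AAT GGA ACT GGC CAT GGG TTA GTG CTT GGT GAT GGA GAA TCG TTA GCG AGG TCA — no ATG→stop ORF.
Frame +3: GAT GCA TTA ATG GAA CTG GCC ATG GGT TAG TGC TTG GTG ATG GAG AAT CGT TAG CGA GGT CAT — ATG at 12, stop TAG at 30 → 21 nt; ATG at 24, stop TAG at 30 → 9 nt; ATG at 42, stop TAG at 54 → 15 nt.
Frame -1: ATG ACC TCG CTA ACG ATT CTC CAT CAC CAA GCA CTA ACC CAT GGC CAG TTC CAT TAA TGC ATC — ATG at 1, stop TAA at 55 → 57 nt.
Frame -2: TGA CCT CGC TAA CGA TTC TCC ATC ACC AAG CAC TAA CCC ATG GCC AGT TCC ATT AAT GCA TCG — no ATG→stop ORF.
Frame -3: GAC CTC GCT AAC GAT TCT CCA TCA CCA AGC ACT AAC CCA TGG CCA GTT CCA TTA ATG CAT CGG — no ATG→stop ORF.
Largest ORF found is 57 nucleotides < 60, so no.

no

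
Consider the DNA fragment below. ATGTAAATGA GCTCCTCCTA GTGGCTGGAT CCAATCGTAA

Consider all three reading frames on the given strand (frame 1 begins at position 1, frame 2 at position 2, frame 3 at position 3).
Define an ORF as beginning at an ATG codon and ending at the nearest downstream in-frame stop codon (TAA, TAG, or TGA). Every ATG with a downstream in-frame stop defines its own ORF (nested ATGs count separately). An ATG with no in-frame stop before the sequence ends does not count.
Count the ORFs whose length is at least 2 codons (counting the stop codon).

2

Frame 1: ATG TAA ATG AGC TCC TCC TAG TGG CTG GAT CCA ATC GTA — ATG at 1, stop TAA at 4 → 6 nt; ATG at 7, stop TAG at 19 → 15 nt.
Frame 2: TGT AAA TGA GCT CCT CCT AGT GGC TGG ATC CAA TCG TAA — no ATG→stop ORF.
Frame 3: GTA AAT GAG CTC CTC CTA GTG GCT GGA TCC AAT CGT — no ATG→stop ORF.
ORFs ≥ 2 codons: frame 1 1–6 (2 codons), frame 1 7–21 (5 codons). Count = 2.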